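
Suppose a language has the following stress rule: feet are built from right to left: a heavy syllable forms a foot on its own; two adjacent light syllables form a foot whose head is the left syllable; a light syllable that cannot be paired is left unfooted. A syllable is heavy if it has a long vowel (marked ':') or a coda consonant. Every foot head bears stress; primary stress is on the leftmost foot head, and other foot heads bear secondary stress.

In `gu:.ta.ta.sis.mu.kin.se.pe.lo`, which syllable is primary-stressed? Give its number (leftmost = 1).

Weights: 1 gu: H, 2 ta L, 3 ta L, 4 sis H, 5 mu L, 6 kin H, 7 se L, 8 pe L, 9 lo L.
Parse right to left (heavy = foot alone; LL = one foot; stranded L unfooted): (ˈgu:) (ˈta.ta) (ˈsis) mu (ˈkin) se (ˈpe.lo).
Foot heads: 1, 2, 4, 6, 8.
Primary stress on the leftmost head = syllable 1.
Primary stress: syllable 1 → ˈgu:.ta.ta.sis.mu.kin.se.pe.lo.

1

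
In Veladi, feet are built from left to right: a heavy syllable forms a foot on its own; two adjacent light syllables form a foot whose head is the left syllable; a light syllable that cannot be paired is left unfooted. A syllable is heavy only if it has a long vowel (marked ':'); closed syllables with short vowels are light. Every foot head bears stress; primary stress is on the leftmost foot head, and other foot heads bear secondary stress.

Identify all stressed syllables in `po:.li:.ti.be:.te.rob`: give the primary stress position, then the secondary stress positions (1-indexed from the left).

primary 1, secondary 2, 4, 5

Weights: 1 po: H, 2 li: H, 3 ti L, 4 be: H, 5 te L, 6 rob L.
Parse left to right (heavy = foot alone; LL = one foot; stranded L unfooted): (ˈpo:) (ˈli:) ti (ˈbe:) (ˈte.rob).
Foot heads: 1, 2, 4, 5.
Primary stress on the leftmost head = syllable 1.
Secondary stress on 2, 4, 5: ˈpo:.ˌli:.ti.ˌbe:.ˌte.rob.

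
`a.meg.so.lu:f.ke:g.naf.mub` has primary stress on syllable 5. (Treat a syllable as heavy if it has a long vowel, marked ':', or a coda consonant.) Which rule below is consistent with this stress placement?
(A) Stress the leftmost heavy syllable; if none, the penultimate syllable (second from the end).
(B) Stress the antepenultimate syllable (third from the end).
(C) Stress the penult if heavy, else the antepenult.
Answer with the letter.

B

Rule A → syllable 2 (observed: 5).
Rule B → syllable 5 ✓.
Rule C → syllable 6 (observed: 5).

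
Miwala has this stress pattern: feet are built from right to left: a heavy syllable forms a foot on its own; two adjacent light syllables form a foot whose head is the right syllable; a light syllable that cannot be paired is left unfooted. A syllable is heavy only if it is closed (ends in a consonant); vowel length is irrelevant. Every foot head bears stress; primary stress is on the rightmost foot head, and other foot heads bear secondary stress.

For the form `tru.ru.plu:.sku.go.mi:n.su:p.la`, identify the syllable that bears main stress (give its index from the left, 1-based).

7

Weights: 1 tru L, 2 ru L, 3 plu: L, 4 sku L, 5 go L, 6 mi:n H, 7 su:p H, 8 la L.
Parse right to left (heavy = foot alone; LL = one foot; stranded L unfooted): tru (ru.ˈplu:) (sku.ˈgo) (ˈmi:n) (ˈsu:p) la.
Foot heads: 3, 5, 6, 7.
Primary stress on the rightmost head = syllable 7.
Primary stress: syllable 7 → tru.ru.plu:.sku.go.mi:n.ˈsu:p.la.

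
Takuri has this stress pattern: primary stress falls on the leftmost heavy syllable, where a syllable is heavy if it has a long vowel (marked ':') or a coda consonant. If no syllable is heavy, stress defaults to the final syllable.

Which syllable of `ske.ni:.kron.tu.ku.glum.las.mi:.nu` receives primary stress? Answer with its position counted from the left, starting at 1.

Weights: 1 ske L, 2 ni: H, 3 kron H, 4 tu L, 5 ku L, 6 glum H, 7 las H, 8 mi: H, 9 nu L.
Heavy syllables in the domain: 2, 3, 6, 7, 8. The leftmost is syllable 2 (ni:).
Primary stress: syllable 2 → ske.ˈni:.kron.tu.ku.glum.las.mi:.nu.

2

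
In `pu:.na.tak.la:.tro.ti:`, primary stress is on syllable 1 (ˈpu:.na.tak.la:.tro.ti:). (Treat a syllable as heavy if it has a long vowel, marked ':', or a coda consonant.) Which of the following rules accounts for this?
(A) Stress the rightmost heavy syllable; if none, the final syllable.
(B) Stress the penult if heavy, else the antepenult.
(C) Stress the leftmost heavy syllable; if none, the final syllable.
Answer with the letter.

C

Rule A → syllable 6 (observed: 1).
Rule B → syllable 4 (observed: 1).
Rule C → syllable 1 ✓.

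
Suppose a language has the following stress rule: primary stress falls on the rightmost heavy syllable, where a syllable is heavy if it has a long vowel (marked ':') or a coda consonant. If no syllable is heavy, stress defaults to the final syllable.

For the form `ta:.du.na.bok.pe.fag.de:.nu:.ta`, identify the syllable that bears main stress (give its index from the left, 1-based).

Weights: 1 ta: H, 2 du L, 3 na L, 4 bok H, 5 pe L, 6 fag H, 7 de: H, 8 nu: H, 9 ta L.
Heavy syllables in the domain: 1, 4, 6, 7, 8. The rightmost is syllable 8 (nu:).
Primary stress: syllable 8 → ta:.du.na.bok.pe.fag.de:.ˈnu:.ta.

8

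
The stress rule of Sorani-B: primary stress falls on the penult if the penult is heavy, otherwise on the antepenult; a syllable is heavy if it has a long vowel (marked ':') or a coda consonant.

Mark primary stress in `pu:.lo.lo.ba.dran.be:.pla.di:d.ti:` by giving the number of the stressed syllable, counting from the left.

Weights: 7 pla L, 8 di:d H, 9 ti: H.
The penult (syllable 8, di:d) is heavy, so it takes stress.
Primary stress: syllable 8 → pu:.lo.lo.ba.dran.be:.pla.ˈdi:d.ti:.

8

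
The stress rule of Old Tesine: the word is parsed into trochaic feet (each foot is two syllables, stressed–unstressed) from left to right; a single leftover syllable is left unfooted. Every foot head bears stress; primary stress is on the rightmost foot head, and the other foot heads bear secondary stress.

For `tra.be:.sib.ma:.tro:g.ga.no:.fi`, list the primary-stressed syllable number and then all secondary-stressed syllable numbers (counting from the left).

Parse left to right into trochaic (ˈσσ) feet: (ˈtra.be:) (ˈsib.ma:) (ˈtro:g.ga) (ˈno:.fi).
Foot heads (stressed positions): 1, 3, 5, 7.
End Rule Rightmost: primary stress on the rightmost head = syllable 7.
Secondary stress on 1, 3, 5: ˌtra.be:.ˌsib.ma:.ˌtro:g.ga.ˈno:.fi.

primary 7, secondary 1, 3, 5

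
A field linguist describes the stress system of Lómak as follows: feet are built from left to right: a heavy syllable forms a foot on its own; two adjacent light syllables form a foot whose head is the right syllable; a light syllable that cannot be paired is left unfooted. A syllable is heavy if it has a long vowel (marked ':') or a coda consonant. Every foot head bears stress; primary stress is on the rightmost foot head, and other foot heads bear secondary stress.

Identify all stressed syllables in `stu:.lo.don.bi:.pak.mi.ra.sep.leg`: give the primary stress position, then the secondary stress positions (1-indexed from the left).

Weights: 1 stu: H, 2 lo L, 3 don H, 4 bi: H, 5 pak H, 6 mi L, 7 ra L, 8 sep H, 9 leg H.
Parse left to right (heavy = foot alone; LL = one foot; stranded L unfooted): (ˈstu:) lo (ˈdon) (ˈbi:) (ˈpak) (mi.ˈra) (ˈsep) (ˈleg).
Foot heads: 1, 3, 4, 5, 7, 8, 9.
Primary stress on the rightmost head = syllable 9.
Secondary stress on 1, 3, 4, 5, 7, 8: ˌstu:.lo.ˌdon.ˌbi:.ˌpak.mi.ˌra.ˌsep.ˈleg.

primary 9, secondary 1, 3, 4, 5, 7, 8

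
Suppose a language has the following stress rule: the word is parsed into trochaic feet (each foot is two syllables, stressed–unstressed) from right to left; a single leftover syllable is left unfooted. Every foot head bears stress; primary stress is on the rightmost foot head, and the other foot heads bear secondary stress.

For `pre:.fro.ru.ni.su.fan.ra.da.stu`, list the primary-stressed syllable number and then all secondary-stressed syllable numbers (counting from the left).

Parse right to left into trochaic (ˈσσ) feet: pre: (ˈfro.ru) (ˈni.su) (ˈfan.ra) (ˈda.stu). Syllable 1 is left unfooted.
Foot heads (stressed positions): 2, 4, 6, 8.
End Rule Rightmost: primary stress on the rightmost head = syllable 8.
Secondary stress on 2, 4, 6: pre:.ˌfro.ru.ˌni.su.ˌfan.ra.ˈda.stu.

primary 8, secondary 2, 4, 6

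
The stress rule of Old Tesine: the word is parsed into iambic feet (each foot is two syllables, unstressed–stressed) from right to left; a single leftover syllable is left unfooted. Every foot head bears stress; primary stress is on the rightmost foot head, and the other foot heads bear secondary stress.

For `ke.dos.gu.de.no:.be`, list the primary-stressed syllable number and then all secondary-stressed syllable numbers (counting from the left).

primary 6, secondary 2, 4

Parse right to left into iambic (σˈσ) feet: (ke.ˈdos) (gu.ˈde) (no:.ˈbe).
Foot heads (stressed positions): 2, 4, 6.
End Rule Rightmost: primary stress on the rightmost head = syllable 6.
Secondary stress on 2, 4: ke.ˌdos.gu.ˌde.no:.ˈbe.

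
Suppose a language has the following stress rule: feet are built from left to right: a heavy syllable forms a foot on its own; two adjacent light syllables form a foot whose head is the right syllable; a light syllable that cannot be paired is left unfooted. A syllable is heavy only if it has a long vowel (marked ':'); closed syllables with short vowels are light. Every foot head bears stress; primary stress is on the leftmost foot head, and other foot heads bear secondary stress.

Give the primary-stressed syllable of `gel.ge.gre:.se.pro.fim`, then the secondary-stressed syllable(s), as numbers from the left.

Weights: 1 gel L, 2 ge L, 3 gre: H, 4 se L, 5 pro L, 6 fim L.
Parse left to right (heavy = foot alone; LL = one foot; stranded L unfooted): (gel.ˈge) (ˈgre:) (se.ˈpro) fim.
Foot heads: 2, 3, 5.
Primary stress on the leftmost head = syllable 2.
Secondary stress on 3, 5: gel.ˈge.ˌgre:.se.ˌpro.fim.

primary 2, secondary 3, 5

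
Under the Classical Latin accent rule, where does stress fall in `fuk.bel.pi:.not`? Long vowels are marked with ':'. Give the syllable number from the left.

3

Classical Latin: stress the penult if heavy (long vowel or closed), else the antepenult.
Weights: 2 bel H, 3 pi: H, 4 not H.
The penult (syllable 3, pi:) is heavy, so it takes stress.
Stress on syllable 3: fuk.bel.ˈpi:.not.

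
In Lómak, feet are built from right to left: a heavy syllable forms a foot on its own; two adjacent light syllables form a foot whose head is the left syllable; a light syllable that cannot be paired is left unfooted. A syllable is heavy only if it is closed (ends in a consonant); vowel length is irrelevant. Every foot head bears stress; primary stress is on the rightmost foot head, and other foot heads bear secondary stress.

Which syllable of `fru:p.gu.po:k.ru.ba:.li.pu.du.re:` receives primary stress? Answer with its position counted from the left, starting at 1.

Weights: 1 fru:p H, 2 gu L, 3 po:k H, 4 ru L, 5 ba: L, 6 li L, 7 pu L, 8 du L, 9 re: L.
Parse right to left (heavy = foot alone; LL = one foot; stranded L unfooted): (ˈfru:p) gu (ˈpo:k) (ˈru.ba:) (ˈli.pu) (ˈdu.re:).
Foot heads: 1, 3, 4, 6, 8.
Primary stress on the rightmost head = syllable 8.
Primary stress: syllable 8 → fru:p.gu.po:k.ru.ba:.li.pu.ˈdu.re:.

8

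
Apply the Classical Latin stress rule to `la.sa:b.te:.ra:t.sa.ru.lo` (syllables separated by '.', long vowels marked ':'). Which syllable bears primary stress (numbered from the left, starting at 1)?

Classical Latin: stress the penult if heavy (long vowel or closed), else the antepenult.
Weights: 5 sa L, 6 ru L, 7 lo L.
The penult (syllable 6, ru) is light, so stress falls on the antepenult (syllable 5, sa).
Stress on syllable 5: la.sa:b.te:.ra:t.ˈsa.ru.lo.

5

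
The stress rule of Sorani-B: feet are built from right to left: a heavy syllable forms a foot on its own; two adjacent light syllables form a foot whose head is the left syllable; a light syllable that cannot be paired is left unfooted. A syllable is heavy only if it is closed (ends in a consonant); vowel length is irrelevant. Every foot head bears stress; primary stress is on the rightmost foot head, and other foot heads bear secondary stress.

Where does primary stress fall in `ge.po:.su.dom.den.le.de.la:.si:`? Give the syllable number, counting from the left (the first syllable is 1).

8

Weights: 1 ge L, 2 po: L, 3 su L, 4 dom H, 5 den H, 6 le L, 7 de L, 8 la: L, 9 si: L.
Parse right to left (heavy = foot alone; LL = one foot; stranded L unfooted): ge (ˈpo:.su) (ˈdom) (ˈden) (ˈle.de) (ˈla:.si:).
Foot heads: 2, 4, 5, 6, 8.
Primary stress on the rightmost head = syllable 8.
Primary stress: syllable 8 → ge.po:.su.dom.den.le.de.ˈla:.si:.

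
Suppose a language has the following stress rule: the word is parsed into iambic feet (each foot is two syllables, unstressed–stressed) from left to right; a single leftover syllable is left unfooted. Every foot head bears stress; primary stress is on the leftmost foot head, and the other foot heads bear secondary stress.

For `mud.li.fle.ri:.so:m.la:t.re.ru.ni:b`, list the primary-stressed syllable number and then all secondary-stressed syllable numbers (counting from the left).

primary 2, secondary 4, 6, 8

Parse left to right into iambic (σˈσ) feet: (mud.ˈli) (fle.ˈri:) (so:m.ˈla:t) (re.ˈru) ni:b. Syllable 9 is left unfooted.
Foot heads (stressed positions): 2, 4, 6, 8.
End Rule Leftmost: primary stress on the leftmost head = syllable 2.
Secondary stress on 4, 6, 8: mud.ˈli.fle.ˌri:.so:m.ˌla:t.re.ˌru.ni:b.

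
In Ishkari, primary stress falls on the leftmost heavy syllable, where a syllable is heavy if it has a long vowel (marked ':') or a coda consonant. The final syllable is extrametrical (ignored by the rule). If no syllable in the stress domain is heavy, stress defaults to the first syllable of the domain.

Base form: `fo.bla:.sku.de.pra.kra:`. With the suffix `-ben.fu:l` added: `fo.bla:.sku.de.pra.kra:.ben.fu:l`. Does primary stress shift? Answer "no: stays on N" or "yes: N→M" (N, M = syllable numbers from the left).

Base `fo.bla:.sku.de.pra.kra:` (6 syllables):
  The final syllable (6, kra:) is extrametrical; the stress domain is syllables 1–5.
  Weights: 1 fo L, 2 bla: H, 3 sku L, 4 de L, 5 pra L.
  Heavy syllables in the domain: 2. The leftmost is syllable 2 (bla:).
  → primary stress on syllable 2.
Suffixed `fo.bla:.sku.de.pra.kra:.ben.fu:l` (8 syllables):
  The final syllable (8, fu:l) is extrametrical; the stress domain is syllables 1–7.
  Weights: 1 fo L, 2 bla: H, 3 sku L, 4 de L, 5 pra L, 6 kra: H, 7 ben H.
  Heavy syllables in the domain: 2, 6, 7. The leftmost is syllable 2 (bla:).
  → primary stress on syllable 2.

no: stays on 2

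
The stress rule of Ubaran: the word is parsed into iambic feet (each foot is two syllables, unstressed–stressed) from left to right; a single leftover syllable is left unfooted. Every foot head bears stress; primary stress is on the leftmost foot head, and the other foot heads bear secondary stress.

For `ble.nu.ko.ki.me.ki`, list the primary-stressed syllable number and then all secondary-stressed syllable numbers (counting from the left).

primary 2, secondary 4, 6

Parse left to right into iambic (σˈσ) feet: (ble.ˈnu) (ko.ˈki) (me.ˈki).
Foot heads (stressed positions): 2, 4, 6.
End Rule Leftmost: primary stress on the leftmost head = syllable 2.
Secondary stress on 4, 6: ble.ˈnu.ko.ˌki.me.ˌki.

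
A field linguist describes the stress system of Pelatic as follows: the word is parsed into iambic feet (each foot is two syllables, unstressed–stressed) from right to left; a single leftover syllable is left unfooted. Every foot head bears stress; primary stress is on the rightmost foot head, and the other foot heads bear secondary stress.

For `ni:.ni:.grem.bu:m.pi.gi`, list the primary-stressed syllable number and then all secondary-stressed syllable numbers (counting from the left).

Parse right to left into iambic (σˈσ) feet: (ni:.ˈni:) (grem.ˈbu:m) (pi.ˈgi).
Foot heads (stressed positions): 2, 4, 6.
End Rule Rightmost: primary stress on the rightmost head = syllable 6.
Secondary stress on 2, 4: ni:.ˌni:.grem.ˌbu:m.pi.ˈgi.

primary 6, secondary 2, 4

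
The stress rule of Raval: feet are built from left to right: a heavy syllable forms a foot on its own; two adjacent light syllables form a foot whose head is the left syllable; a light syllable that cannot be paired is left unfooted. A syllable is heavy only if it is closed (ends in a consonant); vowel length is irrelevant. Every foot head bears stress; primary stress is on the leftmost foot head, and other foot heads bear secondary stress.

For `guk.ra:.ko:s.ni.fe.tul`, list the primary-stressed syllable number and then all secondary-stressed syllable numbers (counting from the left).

Weights: 1 guk H, 2 ra: L, 3 ko:s H, 4 ni L, 5 fe L, 6 tul H.
Parse left to right (heavy = foot alone; LL = one foot; stranded L unfooted): (ˈguk) ra: (ˈko:s) (ˈni.fe) (ˈtul).
Foot heads: 1, 3, 4, 6.
Primary stress on the leftmost head = syllable 1.
Secondary stress on 3, 4, 6: ˈguk.ra:.ˌko:s.ˌni.fe.ˌtul.

primary 1, secondary 3, 4, 6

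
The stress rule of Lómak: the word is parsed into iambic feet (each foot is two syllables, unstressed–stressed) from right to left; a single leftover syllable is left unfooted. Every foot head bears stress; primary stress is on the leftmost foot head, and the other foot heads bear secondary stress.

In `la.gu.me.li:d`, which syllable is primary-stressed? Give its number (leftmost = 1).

2

Parse right to left into iambic (σˈσ) feet: (la.ˈgu) (me.ˈli:d).
Foot heads (stressed positions): 2, 4.
End Rule Leftmost: primary stress on the leftmost head = syllable 2.
Primary stress: syllable 2 → la.ˈgu.me.li:d.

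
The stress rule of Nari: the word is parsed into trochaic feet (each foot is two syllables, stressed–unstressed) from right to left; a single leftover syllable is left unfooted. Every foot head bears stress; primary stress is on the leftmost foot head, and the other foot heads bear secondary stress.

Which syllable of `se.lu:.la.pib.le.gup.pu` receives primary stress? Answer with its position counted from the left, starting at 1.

2

Parse right to left into trochaic (ˈσσ) feet: se (ˈlu:.la) (ˈpib.le) (ˈgup.pu). Syllable 1 is left unfooted.
Foot heads (stressed positions): 2, 4, 6.
End Rule Leftmost: primary stress on the leftmost head = syllable 2.
Primary stress: syllable 2 → se.ˈlu:.la.pib.le.gup.pu.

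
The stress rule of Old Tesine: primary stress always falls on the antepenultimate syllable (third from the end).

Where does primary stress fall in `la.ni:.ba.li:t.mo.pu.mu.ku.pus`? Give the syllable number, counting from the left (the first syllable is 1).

7

The word has 9 syllables; the antepenultimate syllable (third from the end) is syllable 7 (mu).
Primary stress: syllable 7 → la.ni:.ba.li:t.mo.pu.ˈmu.ku.pus.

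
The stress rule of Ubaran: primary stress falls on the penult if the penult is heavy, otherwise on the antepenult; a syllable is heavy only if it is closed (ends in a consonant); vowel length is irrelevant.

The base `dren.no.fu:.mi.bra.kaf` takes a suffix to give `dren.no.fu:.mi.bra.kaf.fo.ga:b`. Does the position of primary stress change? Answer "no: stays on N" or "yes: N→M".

yes: 4→6

Base `dren.no.fu:.mi.bra.kaf` (6 syllables):
  Weights: 4 mi L, 5 bra L, 6 kaf H.
  The penult (syllable 5, bra) is light, so stress falls on the antepenult (syllable 4, mi).
  → primary stress on syllable 4.
Suffixed `dren.no.fu:.mi.bra.kaf.fo.ga:b` (8 syllables):
  Weights: 6 kaf H, 7 fo L, 8 ga:b H.
  The penult (syllable 7, fo) is light, so stress falls on the antepenult (syllable 6, kaf).
  → primary stress on syllable 6.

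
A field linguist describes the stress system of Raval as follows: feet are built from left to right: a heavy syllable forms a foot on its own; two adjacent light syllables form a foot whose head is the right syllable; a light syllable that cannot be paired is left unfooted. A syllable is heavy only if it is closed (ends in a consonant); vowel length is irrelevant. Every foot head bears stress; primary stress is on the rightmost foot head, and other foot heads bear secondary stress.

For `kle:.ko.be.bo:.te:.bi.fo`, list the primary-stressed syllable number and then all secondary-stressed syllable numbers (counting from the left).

Weights: 1 kle: L, 2 ko L, 3 be L, 4 bo: L, 5 te: L, 6 bi L, 7 fo L.
Parse left to right (heavy = foot alone; LL = one foot; stranded L unfooted): (kle:.ˈko) (be.ˈbo:) (te:.ˈbi) fo.
Foot heads: 2, 4, 6.
Primary stress on the rightmost head = syllable 6.
Secondary stress on 2, 4: kle:.ˌko.be.ˌbo:.te:.ˈbi.fo.

primary 6, secondary 2, 4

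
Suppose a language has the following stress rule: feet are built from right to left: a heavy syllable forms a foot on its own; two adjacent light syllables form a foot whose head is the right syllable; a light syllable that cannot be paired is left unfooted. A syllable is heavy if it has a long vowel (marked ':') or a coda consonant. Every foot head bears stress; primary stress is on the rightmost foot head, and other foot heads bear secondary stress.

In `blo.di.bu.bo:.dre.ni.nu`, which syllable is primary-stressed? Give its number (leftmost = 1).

7

Weights: 1 blo L, 2 di L, 3 bu L, 4 bo: H, 5 dre L, 6 ni L, 7 nu L.
Parse right to left (heavy = foot alone; LL = one foot; stranded L unfooted): blo (di.ˈbu) (ˈbo:) dre (ni.ˈnu).
Foot heads: 3, 4, 7.
Primary stress on the rightmost head = syllable 7.
Primary stress: syllable 7 → blo.di.bu.bo:.dre.ni.ˈnu.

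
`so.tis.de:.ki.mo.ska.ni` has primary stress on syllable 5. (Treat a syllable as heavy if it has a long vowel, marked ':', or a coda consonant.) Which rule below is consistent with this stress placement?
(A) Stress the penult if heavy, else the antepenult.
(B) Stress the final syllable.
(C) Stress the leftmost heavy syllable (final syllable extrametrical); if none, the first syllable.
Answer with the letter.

A

Rule A → syllable 5 ✓.
Rule B → syllable 7 (observed: 5).
Rule C → syllable 2 (observed: 5).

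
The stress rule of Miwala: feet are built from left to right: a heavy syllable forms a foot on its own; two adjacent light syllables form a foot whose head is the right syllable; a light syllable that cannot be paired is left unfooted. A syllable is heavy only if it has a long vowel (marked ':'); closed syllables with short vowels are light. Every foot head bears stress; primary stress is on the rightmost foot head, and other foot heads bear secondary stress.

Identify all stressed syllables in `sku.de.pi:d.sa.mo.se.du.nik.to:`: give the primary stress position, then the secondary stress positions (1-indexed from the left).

Weights: 1 sku L, 2 de L, 3 pi:d H, 4 sa L, 5 mo L, 6 se L, 7 du L, 8 nik L, 9 to: H.
Parse left to right (heavy = foot alone; LL = one foot; stranded L unfooted): (sku.ˈde) (ˈpi:d) (sa.ˈmo) (se.ˈdu) nik (ˈto:).
Foot heads: 2, 3, 5, 7, 9.
Primary stress on the rightmost head = syllable 9.
Secondary stress on 2, 3, 5, 7: sku.ˌde.ˌpi:d.sa.ˌmo.se.ˌdu.nik.ˈto:.

primary 9, secondary 2, 3, 5, 7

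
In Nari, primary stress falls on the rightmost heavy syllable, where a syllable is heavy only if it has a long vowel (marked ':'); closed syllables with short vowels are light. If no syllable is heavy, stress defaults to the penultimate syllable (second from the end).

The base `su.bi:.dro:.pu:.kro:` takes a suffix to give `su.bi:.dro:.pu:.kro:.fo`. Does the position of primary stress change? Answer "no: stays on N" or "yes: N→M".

no: stays on 5

Base `su.bi:.dro:.pu:.kro:` (5 syllables):
  Weights: 1 su L, 2 bi: H, 3 dro: H, 4 pu: H, 5 kro: H.
  Heavy syllables in the domain: 2, 3, 4, 5. The rightmost is syllable 5 (kro:).
  → primary stress on syllable 5.
Suffixed `su.bi:.dro:.pu:.kro:.fo` (6 syllables):
  Weights: 1 su L, 2 bi: H, 3 dro: H, 4 pu: H, 5 kro: H, 6 fo L.
  Heavy syllables in the domain: 2, 3, 4, 5. The rightmost is syllable 5 (kro:).
  → primary stress on syllable 5.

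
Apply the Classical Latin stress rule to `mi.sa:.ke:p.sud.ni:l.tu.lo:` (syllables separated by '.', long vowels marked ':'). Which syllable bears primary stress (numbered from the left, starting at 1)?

Classical Latin: stress the penult if heavy (long vowel or closed), else the antepenult.
Weights: 5 ni:l H, 6 tu L, 7 lo: H.
The penult (syllable 6, tu) is light, so stress falls on the antepenult (syllable 5, ni:l).
Stress on syllable 5: mi.sa:.ke:p.sud.ˈni:l.tu.lo:.

5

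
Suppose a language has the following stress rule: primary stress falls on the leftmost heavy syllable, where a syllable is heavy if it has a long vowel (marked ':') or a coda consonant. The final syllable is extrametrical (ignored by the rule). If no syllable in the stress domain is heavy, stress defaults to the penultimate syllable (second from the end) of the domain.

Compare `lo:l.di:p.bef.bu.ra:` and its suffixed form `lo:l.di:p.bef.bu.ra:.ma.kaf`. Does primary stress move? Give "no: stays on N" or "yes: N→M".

no: stays on 1

Base `lo:l.di:p.bef.bu.ra:` (5 syllables):
  The final syllable (5, ra:) is extrametrical; the stress domain is syllables 1–4.
  Weights: 1 lo:l H, 2 di:p H, 3 bef H, 4 bu L.
  Heavy syllables in the domain: 1, 2, 3. The leftmost is syllable 1 (lo:l).
  → primary stress on syllable 1.
Suffixed `lo:l.di:p.bef.bu.ra:.ma.kaf` (7 syllables):
  The final syllable (7, kaf) is extrametrical; the stress domain is syllables 1–6.
  Weights: 1 lo:l H, 2 di:p H, 3 bef H, 4 bu L, 5 ra: H, 6 ma L.
  Heavy syllables in the domain: 1, 2, 3, 5. The leftmost is syllable 1 (lo:l).
  → primary stress on syllable 1.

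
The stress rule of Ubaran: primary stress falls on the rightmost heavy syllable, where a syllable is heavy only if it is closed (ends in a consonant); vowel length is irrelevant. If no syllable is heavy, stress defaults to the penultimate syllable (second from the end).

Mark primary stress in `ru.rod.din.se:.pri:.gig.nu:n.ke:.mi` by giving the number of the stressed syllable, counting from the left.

Weights: 1 ru L, 2 rod H, 3 din H, 4 se: L, 5 pri: L, 6 gig H, 7 nu:n H, 8 ke: L, 9 mi L.
Heavy syllables in the domain: 2, 3, 6, 7. The rightmost is syllable 7 (nu:n).
Primary stress: syllable 7 → ru.rod.din.se:.pri:.gig.ˈnu:n.ke:.mi.

7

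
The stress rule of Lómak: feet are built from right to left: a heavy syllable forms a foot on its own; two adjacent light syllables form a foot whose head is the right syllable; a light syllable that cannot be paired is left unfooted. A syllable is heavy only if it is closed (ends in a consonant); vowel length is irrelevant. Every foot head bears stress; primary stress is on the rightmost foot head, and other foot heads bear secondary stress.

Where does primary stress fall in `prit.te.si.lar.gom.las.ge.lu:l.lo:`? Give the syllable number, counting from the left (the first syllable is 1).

Weights: 1 prit H, 2 te L, 3 si L, 4 lar H, 5 gom H, 6 las H, 7 ge L, 8 lu:l H, 9 lo: L.
Parse right to left (heavy = foot alone; LL = one foot; stranded L unfooted): (ˈprit) (te.ˈsi) (ˈlar) (ˈgom) (ˈlas) ge (ˈlu:l) lo:.
Foot heads: 1, 3, 4, 5, 6, 8.
Primary stress on the rightmost head = syllable 8.
Primary stress: syllable 8 → prit.te.si.lar.gom.las.ge.ˈlu:l.lo:.

8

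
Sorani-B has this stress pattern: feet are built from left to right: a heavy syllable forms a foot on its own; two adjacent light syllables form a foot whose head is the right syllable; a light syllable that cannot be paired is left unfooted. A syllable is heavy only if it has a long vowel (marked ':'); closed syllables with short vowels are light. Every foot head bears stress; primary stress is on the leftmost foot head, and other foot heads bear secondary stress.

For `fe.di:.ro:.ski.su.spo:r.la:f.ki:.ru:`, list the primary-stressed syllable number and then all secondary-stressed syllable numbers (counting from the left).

primary 2, secondary 3, 5, 6, 7, 8, 9

Weights: 1 fe L, 2 di: H, 3 ro: H, 4 ski L, 5 su L, 6 spo:r H, 7 la:f H, 8 ki: H, 9 ru: H.
Parse left to right (heavy = foot alone; LL = one foot; stranded L unfooted): fe (ˈdi:) (ˈro:) (ski.ˈsu) (ˈspo:r) (ˈla:f) (ˈki:) (ˈru:).
Foot heads: 2, 3, 5, 6, 7, 8, 9.
Primary stress on the leftmost head = syllable 2.
Secondary stress on 3, 5, 6, 7, 8, 9: fe.ˈdi:.ˌro:.ski.ˌsu.ˌspo:r.ˌla:f.ˌki:.ˌru:.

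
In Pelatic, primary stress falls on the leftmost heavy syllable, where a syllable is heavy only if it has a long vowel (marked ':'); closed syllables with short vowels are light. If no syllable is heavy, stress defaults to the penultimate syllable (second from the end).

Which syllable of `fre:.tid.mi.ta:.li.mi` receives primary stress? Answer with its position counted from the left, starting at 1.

1

Weights: 1 fre: H, 2 tid L, 3 mi L, 4 ta: H, 5 li L, 6 mi L.
Heavy syllables in the domain: 1, 4. The leftmost is syllable 1 (fre:).
Primary stress: syllable 1 → ˈfre:.tid.mi.ta:.li.mi.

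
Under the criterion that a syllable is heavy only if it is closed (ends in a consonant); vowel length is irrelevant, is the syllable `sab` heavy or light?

heavy

`sab`: short vowel, closed (coda /b/). Closed (coda /b/) → heavy.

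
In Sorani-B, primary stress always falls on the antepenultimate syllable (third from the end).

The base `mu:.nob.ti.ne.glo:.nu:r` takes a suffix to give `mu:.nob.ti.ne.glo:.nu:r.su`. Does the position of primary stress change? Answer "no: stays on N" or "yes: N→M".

Base `mu:.nob.ti.ne.glo:.nu:r` (6 syllables):
  The word has 6 syllables; the antepenultimate syllable (third from the end) is syllable 4 (ne).
  → primary stress on syllable 4.
Suffixed `mu:.nob.ti.ne.glo:.nu:r.su` (7 syllables):
  The word has 7 syllables; the antepenultimate syllable (third from the end) is syllable 5 (glo:).
  → primary stress on syllable 5.

yes: 4→5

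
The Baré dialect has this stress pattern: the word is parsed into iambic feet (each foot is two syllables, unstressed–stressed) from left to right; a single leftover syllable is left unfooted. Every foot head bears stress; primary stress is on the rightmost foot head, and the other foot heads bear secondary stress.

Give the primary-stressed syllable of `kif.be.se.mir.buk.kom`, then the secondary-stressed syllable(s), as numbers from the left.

primary 6, secondary 2, 4

Parse left to right into iambic (σˈσ) feet: (kif.ˈbe) (se.ˈmir) (buk.ˈkom).
Foot heads (stressed positions): 2, 4, 6.
End Rule Rightmost: primary stress on the rightmost head = syllable 6.
Secondary stress on 2, 4: kif.ˌbe.se.ˌmir.buk.ˈkom.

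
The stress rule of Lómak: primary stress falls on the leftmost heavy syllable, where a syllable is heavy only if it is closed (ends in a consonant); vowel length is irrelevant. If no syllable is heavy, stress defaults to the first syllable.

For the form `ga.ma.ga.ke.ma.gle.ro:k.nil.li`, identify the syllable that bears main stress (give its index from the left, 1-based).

Weights: 1 ga L, 2 ma L, 3 ga L, 4 ke L, 5 ma L, 6 gle L, 7 ro:k H, 8 nil H, 9 li L.
Heavy syllables in the domain: 7, 8. The leftmost is syllable 7 (ro:k).
Primary stress: syllable 7 → ga.ma.ga.ke.ma.gle.ˈro:k.nil.li.

7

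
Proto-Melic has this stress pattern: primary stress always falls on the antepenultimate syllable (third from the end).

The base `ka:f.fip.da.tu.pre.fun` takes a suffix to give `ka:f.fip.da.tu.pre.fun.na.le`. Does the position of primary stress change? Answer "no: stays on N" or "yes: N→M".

yes: 4→6

Base `ka:f.fip.da.tu.pre.fun` (6 syllables):
  The word has 6 syllables; the antepenultimate syllable (third from the end) is syllable 4 (tu).
  → primary stress on syllable 4.
Suffixed `ka:f.fip.da.tu.pre.fun.na.le` (8 syllables):
  The word has 8 syllables; the antepenultimate syllable (third from the end) is syllable 6 (fun).
  → primary stress on syllable 6.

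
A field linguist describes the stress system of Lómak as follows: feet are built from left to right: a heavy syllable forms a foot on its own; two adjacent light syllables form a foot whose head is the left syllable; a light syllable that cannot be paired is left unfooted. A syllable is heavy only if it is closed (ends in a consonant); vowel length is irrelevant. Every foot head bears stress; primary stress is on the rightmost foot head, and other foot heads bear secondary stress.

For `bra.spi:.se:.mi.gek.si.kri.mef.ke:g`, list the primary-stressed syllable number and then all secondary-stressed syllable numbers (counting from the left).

primary 9, secondary 1, 3, 5, 6, 8

Weights: 1 bra L, 2 spi: L, 3 se: L, 4 mi L, 5 gek H, 6 si L, 7 kri L, 8 mef H, 9 ke:g H.
Parse left to right (heavy = foot alone; LL = one foot; stranded L unfooted): (ˈbra.spi:) (ˈse:.mi) (ˈgek) (ˈsi.kri) (ˈmef) (ˈke:g).
Foot heads: 1, 3, 5, 6, 8, 9.
Primary stress on the rightmost head = syllable 9.
Secondary stress on 1, 3, 5, 6, 8: ˌbra.spi:.ˌse:.mi.ˌgek.ˌsi.kri.ˌmef.ˈke:g.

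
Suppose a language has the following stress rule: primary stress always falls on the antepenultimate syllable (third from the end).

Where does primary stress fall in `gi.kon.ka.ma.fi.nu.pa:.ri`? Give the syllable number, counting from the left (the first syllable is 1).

The word has 8 syllables; the antepenultimate syllable (third from the end) is syllable 6 (nu).
Primary stress: syllable 6 → gi.kon.ka.ma.fi.ˈnu.pa:.ri.

6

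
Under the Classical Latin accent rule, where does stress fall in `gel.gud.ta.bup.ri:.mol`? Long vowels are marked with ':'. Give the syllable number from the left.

5

Classical Latin: stress the penult if heavy (long vowel or closed), else the antepenult.
Weights: 4 bup H, 5 ri: H, 6 mol H.
The penult (syllable 5, ri:) is heavy, so it takes stress.
Stress on syllable 5: gel.gud.ta.bup.ˈri:.mol.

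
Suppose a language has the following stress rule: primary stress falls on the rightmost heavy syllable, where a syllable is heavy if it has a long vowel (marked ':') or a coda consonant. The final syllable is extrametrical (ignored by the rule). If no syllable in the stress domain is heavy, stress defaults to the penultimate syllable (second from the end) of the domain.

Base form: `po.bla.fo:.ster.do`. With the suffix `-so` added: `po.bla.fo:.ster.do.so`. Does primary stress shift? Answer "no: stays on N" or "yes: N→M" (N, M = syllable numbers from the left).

Base `po.bla.fo:.ster.do` (5 syllables):
  The final syllable (5, do) is extrametrical; the stress domain is syllables 1–4.
  Weights: 1 po L, 2 bla L, 3 fo: H, 4 ster H.
  Heavy syllables in the domain: 3, 4. The rightmost is syllable 4 (ster).
  → primary stress on syllable 4.
Suffixed `po.bla.fo:.ster.do.so` (6 syllables):
  The final syllable (6, so) is extrametrical; the stress domain is syllables 1–5.
  Weights: 1 po L, 2 bla L, 3 fo: H, 4 ster H, 5 do L.
  Heavy syllables in the domain: 3, 4. The rightmost is syllable 4 (ster).
  → primary stress on syllable 4.

no: stays on 4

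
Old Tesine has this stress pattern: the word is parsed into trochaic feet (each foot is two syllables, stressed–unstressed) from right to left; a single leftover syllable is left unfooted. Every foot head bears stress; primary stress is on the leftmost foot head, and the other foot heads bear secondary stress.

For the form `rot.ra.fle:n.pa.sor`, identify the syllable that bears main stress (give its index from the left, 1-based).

Parse right to left into trochaic (ˈσσ) feet: rot (ˈra.fle:n) (ˈpa.sor). Syllable 1 is left unfooted.
Foot heads (stressed positions): 2, 4.
End Rule Leftmost: primary stress on the leftmost head = syllable 2.
Primary stress: syllable 2 → rot.ˈra.fle:n.pa.sor.

2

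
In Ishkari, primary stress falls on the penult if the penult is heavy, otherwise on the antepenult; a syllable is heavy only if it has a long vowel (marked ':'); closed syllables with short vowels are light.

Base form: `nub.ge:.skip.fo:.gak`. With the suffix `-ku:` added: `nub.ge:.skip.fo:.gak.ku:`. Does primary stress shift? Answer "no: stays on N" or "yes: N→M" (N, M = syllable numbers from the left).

Base `nub.ge:.skip.fo:.gak` (5 syllables):
  Weights: 3 skip L, 4 fo: H, 5 gak L.
  The penult (syllable 4, fo:) is heavy, so it takes stress.
  → primary stress on syllable 4.
Suffixed `nub.ge:.skip.fo:.gak.ku:` (6 syllables):
  Weights: 4 fo: H, 5 gak L, 6 ku: H.
  The penult (syllable 5, gak) is light, so stress falls on the antepenult (syllable 4, fo:).
  → primary stress on syllable 4.

no: stays on 4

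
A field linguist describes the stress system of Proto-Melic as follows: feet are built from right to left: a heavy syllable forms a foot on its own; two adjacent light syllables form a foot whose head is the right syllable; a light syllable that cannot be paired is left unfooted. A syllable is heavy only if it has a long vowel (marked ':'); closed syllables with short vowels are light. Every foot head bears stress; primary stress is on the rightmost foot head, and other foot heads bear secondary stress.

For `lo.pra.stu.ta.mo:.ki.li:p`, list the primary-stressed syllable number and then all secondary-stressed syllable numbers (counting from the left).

primary 7, secondary 2, 4, 5

Weights: 1 lo L, 2 pra L, 3 stu L, 4 ta L, 5 mo: H, 6 ki L, 7 li:p H.
Parse right to left (heavy = foot alone; LL = one foot; stranded L unfooted): (lo.ˈpra) (stu.ˈta) (ˈmo:) ki (ˈli:p).
Foot heads: 2, 4, 5, 7.
Primary stress on the rightmost head = syllable 7.
Secondary stress on 2, 4, 5: lo.ˌpra.stu.ˌta.ˌmo:.ki.ˈli:p.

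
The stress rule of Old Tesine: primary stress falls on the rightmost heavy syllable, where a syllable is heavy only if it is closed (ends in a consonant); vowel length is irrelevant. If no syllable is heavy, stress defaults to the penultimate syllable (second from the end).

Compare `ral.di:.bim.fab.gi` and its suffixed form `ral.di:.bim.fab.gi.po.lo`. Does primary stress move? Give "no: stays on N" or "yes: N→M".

no: stays on 4

Base `ral.di:.bim.fab.gi` (5 syllables):
  Weights: 1 ral H, 2 di: L, 3 bim H, 4 fab H, 5 gi L.
  Heavy syllables in the domain: 1, 3, 4. The rightmost is syllable 4 (fab).
  → primary stress on syllable 4.
Suffixed `ral.di:.bim.fab.gi.po.lo` (7 syllables):
  Weights: 1 ral H, 2 di: L, 3 bim H, 4 fab H, 5 gi L, 6 po L, 7 lo L.
  Heavy syllables in the domain: 1, 3, 4. The rightmost is syllable 4 (fab).
  → primary stress on syllable 4.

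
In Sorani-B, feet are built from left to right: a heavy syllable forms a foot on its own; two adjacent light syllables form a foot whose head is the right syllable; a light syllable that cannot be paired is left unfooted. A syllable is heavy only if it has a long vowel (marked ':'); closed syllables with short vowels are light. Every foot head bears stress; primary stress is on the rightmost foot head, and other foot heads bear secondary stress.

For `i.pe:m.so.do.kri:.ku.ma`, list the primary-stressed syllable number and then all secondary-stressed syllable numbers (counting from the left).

primary 7, secondary 2, 4, 5

Weights: 1 i L, 2 pe:m H, 3 so L, 4 do L, 5 kri: H, 6 ku L, 7 ma L.
Parse left to right (heavy = foot alone; LL = one foot; stranded L unfooted): i (ˈpe:m) (so.ˈdo) (ˈkri:) (ku.ˈma).
Foot heads: 2, 4, 5, 7.
Primary stress on the rightmost head = syllable 7.
Secondary stress on 2, 4, 5: i.ˌpe:m.so.ˌdo.ˌkri:.ku.ˈma.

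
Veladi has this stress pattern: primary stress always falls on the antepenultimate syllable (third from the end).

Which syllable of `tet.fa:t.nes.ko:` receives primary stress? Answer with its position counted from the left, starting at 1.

The word has 4 syllables; the antepenultimate syllable (third from the end) is syllable 2 (fa:t).
Primary stress: syllable 2 → tet.ˈfa:t.nes.ko:.

2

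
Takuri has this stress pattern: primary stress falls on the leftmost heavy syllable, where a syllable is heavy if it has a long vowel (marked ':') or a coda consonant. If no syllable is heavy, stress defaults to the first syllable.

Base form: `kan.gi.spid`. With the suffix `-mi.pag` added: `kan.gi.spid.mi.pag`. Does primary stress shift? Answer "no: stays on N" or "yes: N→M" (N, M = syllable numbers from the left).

Base `kan.gi.spid` (3 syllables):
  Weights: 1 kan H, 2 gi L, 3 spid H.
  Heavy syllables in the domain: 1, 3. The leftmost is syllable 1 (kan).
  → primary stress on syllable 1.
Suffixed `kan.gi.spid.mi.pag` (5 syllables):
  Weights: 1 kan H, 2 gi L, 3 spid H, 4 mi L, 5 pag H.
  Heavy syllables in the domain: 1, 3, 5. The leftmost is syllable 1 (kan).
  → primary stress on syllable 1.

no: stays on 1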